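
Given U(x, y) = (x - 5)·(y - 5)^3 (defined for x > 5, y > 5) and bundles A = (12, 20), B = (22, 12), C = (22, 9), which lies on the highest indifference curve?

Evaluate utility at each bundle:
U(A) = 23625.
U(B) = 5831.
U(C) = 1088.
Highest utility is A, so A ≻ B ≻ C.

Bundle A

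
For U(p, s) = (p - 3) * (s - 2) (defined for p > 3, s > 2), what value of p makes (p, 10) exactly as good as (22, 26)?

p = 60

U(22, 26) = 456.
Set U(p, 10) = 456 and solve.
With s = 10: (10 − 2) = 8, so (p − 3) = 456/8 = 57.
So p = 3 + 57 = 60.
Check: U(60, 10) = 456.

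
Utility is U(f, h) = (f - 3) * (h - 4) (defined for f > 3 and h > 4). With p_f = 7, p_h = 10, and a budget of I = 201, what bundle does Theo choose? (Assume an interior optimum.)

f* = 13, h* = 11

MU_f = (h−4), MU_h = (f−3).
MRS = (h−4)/(f−3).
Tangency: set MRS = p_f/p_h = 7/10 = 0.7.
So (h − 4)/(f − 3) = 0.7, i.e. (h − 4) = 0.7·(f − 3).
Rewrite the budget in excess-of-subsistence terms: 7·(f − 3) + 10·(h − 4) = 201 − 7·3 − 10·4 = 140.
Substituting, 14·(f − 3) = 140, so f − 3 = 10 and f* = 13.
Then h − 4 = 0.7·10 = 7, so h* = 11.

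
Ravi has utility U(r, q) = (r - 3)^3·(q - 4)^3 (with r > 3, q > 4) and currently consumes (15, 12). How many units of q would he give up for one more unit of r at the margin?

MU_r = 3·(r−3)^2·(q−4)^3, MU_q = 3·(r−3)^3·(q−4)^2.
MRS = (q−4)/(r−3).
At (15, 12): MRS = 2/3.
That is, one extra unit of r is worth 2/3 units of q at the margin.

MRS = 2/3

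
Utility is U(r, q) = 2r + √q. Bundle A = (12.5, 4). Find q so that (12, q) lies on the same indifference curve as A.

U(12.5, 4) = 27.
Set U(12, q) = 27 and solve.
With r = 12: √q = 27 − 2·12 = 3, so √q = 3 and q = 9.
Check: U(12, 9) = 27.

q = 9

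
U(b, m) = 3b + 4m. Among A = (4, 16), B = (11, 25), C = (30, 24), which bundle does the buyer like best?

Evaluate utility at each bundle:
U(A) = 76.
U(B) = 133.
U(C) = 186.
Highest utility is C, so C ≻ B ≻ A.

Bundle C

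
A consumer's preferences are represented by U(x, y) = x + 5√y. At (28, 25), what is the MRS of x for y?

MRS = 2

MU_x = 1, MU_y = 5/(2√y).
MRS = 1 ÷ (5/(2√y)).
At (28, 25): MRS = 2.
So at (28, 25) the consumer would give up 2 units of y for one more unit of x.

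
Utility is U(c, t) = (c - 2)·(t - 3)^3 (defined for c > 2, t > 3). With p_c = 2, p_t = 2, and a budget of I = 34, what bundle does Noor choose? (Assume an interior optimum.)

MU_c = (t−3)^3, MU_t = 3·(c−2)·(t−3)^2.
MRS = (1/3)·(t−3)/(c−2).
Tangency: set MRS = p_c/p_t = 2/2 = 1.
So (1/3)·(t − 3)/(c − 2) = 1, i.e. (t − 3) = 3·(c − 2).
Rewrite the budget in excess-of-subsistence terms: 2·(c − 2) + 2·(t − 3) = 34 − 2·2 − 2·3 = 24.
Substituting, 8·(c − 2) = 24, so c − 2 = 3 and c* = 5.
Then t − 3 = 3·3 = 9, so t* = 12.

c* = 5, t* = 12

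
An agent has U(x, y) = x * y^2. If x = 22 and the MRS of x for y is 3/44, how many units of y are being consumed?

y = 3

MU_x = y^2 and MU_y = 2·x·y.
MRS = MU_x/MU_y = (1/2)·y/x.
Substitute x = 22: MRS = y/44. Setting y/44 = 3/44 gives y = (3/44)·44 = 3.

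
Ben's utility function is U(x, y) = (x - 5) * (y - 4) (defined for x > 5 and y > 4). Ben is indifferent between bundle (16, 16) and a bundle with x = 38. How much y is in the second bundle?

y = 8

U(16, 16) = 132.
Set U(38, y) = 132 and solve.
With x = 38: (38 − 5) = 33, so (y − 4) = 132/33 = 4.
So y = 4 + 4 = 8.
Check: U(38, 8) = 132.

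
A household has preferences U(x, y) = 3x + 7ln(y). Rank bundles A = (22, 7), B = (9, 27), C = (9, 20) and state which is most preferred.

Bundle A

Evaluate utility at each bundle:
U(A) = 79.621.
U(B) = 50.071.
U(C) = 47.970.
Highest utility is A, so A ≻ B ≻ C.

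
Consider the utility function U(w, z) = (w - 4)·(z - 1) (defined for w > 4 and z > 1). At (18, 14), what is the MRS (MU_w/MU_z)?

MRS = 13/14

MU_w = (z−1), MU_z = (w−4).
MRS = (z−1)/(w−4).
At (18, 14): MRS = 13/14.
That is, one extra unit of w is worth 13/14 units of z at the margin.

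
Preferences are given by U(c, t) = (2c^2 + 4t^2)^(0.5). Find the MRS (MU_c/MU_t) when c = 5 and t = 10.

MRS = 0.25

For CES with ρ = 2, MRS = (2/4)·(t/c)^(-1).
At (5, 10): MRS = 0.25.
That is, one extra unit of c is worth 0.25 units of t at the margin.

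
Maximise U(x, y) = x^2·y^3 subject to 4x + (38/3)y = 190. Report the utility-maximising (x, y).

x* = 19, y* = 9

MU_x = 2·x·y^3 and MU_y = 3·x^2·y^2.
MRS = MU_x/MU_y = (2/3)·y/x.
Tangency: set MRS = p_x/p_y = 4/(38/3) = 6/19.
So (2/3)·y/x = 6/19, i.e. y = (9/19)·x.
Substitute into the budget 4·x + (38/3)·y = 190: 10·x = 190, so x* = 19.
Then y* = (9/19)·19 = 9.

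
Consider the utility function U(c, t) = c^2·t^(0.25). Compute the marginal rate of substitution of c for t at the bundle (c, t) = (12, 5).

MRS = 10/3

MU_c = 2·c·t^(0.25) and MU_t = 0.25·c^2·t^(-0.75).
MRS = MU_c/MU_t = (8)·t/c.
At (12, 5): MRS = 10/3.
The indifference curve has slope −10/3 at this bundle.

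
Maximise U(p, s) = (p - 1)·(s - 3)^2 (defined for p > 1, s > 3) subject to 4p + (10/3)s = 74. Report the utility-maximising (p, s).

MU_p = (s−3)^2, MU_s = 2·(p−1)·(s−3).
MRS = (1/2)·(s−3)/(p−1).
Tangency: set MRS = p_p/p_s = 4/(10/3) = 1.2.
So (1/2)·(s − 3)/(p − 1) = 1.2, i.e. (s − 3) = 2.4·(p − 1).
Rewrite the budget in excess-of-subsistence terms: 4·(p − 1) + (10/3)·(s − 3) = 74 − 4·1 − (10/3)·3 = 60.
Substituting, 12·(p − 1) = 60, so p − 1 = 5 and p* = 6.
Then s − 3 = 2.4·5 = 12, so s* = 15.

p* = 6, s* = 15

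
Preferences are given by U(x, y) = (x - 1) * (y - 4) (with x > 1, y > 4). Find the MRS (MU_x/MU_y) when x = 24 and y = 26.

MRS = 22/23

MU_x = (y−4), MU_y = (x−1).
MRS = (y−4)/(x−1).
At (24, 26): MRS = 22/23.
That is, one extra unit of x is worth 22/23 units of y at the margin.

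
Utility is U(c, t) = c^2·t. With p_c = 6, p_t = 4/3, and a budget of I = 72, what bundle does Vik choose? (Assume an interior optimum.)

c* = 8, t* = 18

MU_c = 2·c·t and MU_t = c^2.
MRS = MU_c/MU_t = (2/1)·t/c.
Tangency: set MRS = p_c/p_t = 6/(4/3) = 4.5.
So (2/1)·t/c = 4.5, i.e. t = 2.25·c.
Substitute into the budget 6·c + (4/3)·t = 72: 9·c = 72, so c* = 8.
Then t* = 2.25·8 = 18.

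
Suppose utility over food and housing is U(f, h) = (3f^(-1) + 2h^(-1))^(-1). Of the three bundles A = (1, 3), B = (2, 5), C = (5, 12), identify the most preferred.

Evaluate utility at each bundle:
U(A) = 0.273.
U(B) = 0.526.
U(C) = 1.304.
Highest utility is C, so C ≻ B ≻ A.

Bundle C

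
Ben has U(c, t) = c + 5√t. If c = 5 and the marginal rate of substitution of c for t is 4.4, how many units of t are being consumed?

MU_c = 1, MU_t = 5/(2√t).
MRS = 1 ÷ (5/(2√t)).
MRS depends only on t: 0.4·√t = 4.4 ⇒ √t = 4.4/0.4 = 11 ⇒ t = 121.

t = 121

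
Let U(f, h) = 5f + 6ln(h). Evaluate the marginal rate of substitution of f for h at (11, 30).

MRS = 25

MU_f = 5, MU_h = 6/h.
MRS = 5 ÷ (6/h).
At (11, 30): MRS = 25.
That is, one extra unit of f is worth 25 units of h at the margin.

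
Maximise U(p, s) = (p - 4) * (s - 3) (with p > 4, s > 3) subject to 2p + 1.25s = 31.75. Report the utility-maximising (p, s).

MU_p = (s−3), MU_s = (p−4).
MRS = (s−3)/(p−4).
Tangency: set MRS = p_p/p_s = 2/1.25 = 1.6.
So (s − 3)/(p − 4) = 1.6, i.e. (s − 3) = 1.6·(p − 4).
Rewrite the budget in excess-of-subsistence terms: 2·(p − 4) + 1.25·(s − 3) = 31.75 − 2·4 − 1.25·3 = 20.
Substituting, 4·(p − 4) = 20, so p − 4 = 5 and p* = 9.
Then s − 3 = 1.6·5 = 8, so s* = 11.

p* = 9, s* = 11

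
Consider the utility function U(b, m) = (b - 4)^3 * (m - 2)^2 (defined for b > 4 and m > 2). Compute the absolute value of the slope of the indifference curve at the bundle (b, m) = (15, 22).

MRS = 30/11

MU_b = 3·(b−4)^2·(m−2)^2, MU_m = 2·(b−4)^3·(m−2).
MRS = (3/2)·(m−2)/(b−4).
At (15, 22): MRS = 30/11.
That is, one extra unit of b is worth 30/11 units of m at the margin.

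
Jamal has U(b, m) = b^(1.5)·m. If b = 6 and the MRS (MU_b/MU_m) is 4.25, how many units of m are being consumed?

MU_b = 1.5·√b·m and MU_m = b^(1.5).
MRS = MU_b/MU_m = (1.5)·m/b.
Substitute b = 6: MRS = m/4. Setting m/4 = 4.25 gives m = 4.25·4 = 17.

m = 17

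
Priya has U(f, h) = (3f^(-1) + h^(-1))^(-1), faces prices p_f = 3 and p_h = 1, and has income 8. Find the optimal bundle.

For CES with ρ = -1, MRS = (3/1)·(h/f)^2.
Tangency: set MRS = p_f/p_h = 3/1 = 3.
So (h/f)^2 = 1; taking the square root, h/f = 1, i.e. h = f.
Substitute into the budget 3·f + 1·h = 8: 4·f = 8, so f* = 2 and h* = 2.

f* = 2, h* = 2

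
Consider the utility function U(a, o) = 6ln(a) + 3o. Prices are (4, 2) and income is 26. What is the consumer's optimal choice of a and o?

MU_a = 6/a, MU_o = 3.
MRS = 6/a ÷ 3.
Tangency: set MRS = p_a/p_o = 4/2 = 2.
MRS depends only on a: 2/a = 2 ⇒ a* = 2/2 = 1.
From the budget, 2·o = 26 − 4·1 = 22, so o* = 11.

a* = 1, o* = 11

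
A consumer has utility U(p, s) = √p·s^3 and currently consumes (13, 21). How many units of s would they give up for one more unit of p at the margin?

MRS = 7/26

MU_p = 0.5·p^(-0.5)·s^3 and MU_s = 3·√p·s^2.
MRS = MU_p/MU_s = (1/6)·s/p.
At (13, 21): MRS = 7/26.
That is, one extra unit of p is worth 7/26 units of s at the margin.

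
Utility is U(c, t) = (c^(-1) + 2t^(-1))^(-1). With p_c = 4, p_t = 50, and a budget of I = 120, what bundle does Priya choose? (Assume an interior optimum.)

For CES with ρ = -1, MRS = (1/2)·(t/c)^2.
Tangency: set MRS = p_c/p_t = 4/50 = 2/25.
So (t/c)^2 = 4/25; taking the square root, t/c = 0.4, i.e. t = 0.4·c.
Substitute into the budget 4·c + 50·t = 120: 24·c = 120, so c* = 5 and t* = 0.4·5 = 2.

c* = 5, t* = 2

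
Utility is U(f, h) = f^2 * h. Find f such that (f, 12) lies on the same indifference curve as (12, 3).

f = 6

U(12, 3) = 432.
Set U(f, 12) = 432 and solve.
With h = 12: f^2 = 432/12 = 36; taking the square root, f = 6.
Check: U(6, 12) = 432.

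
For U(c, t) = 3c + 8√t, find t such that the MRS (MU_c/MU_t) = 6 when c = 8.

MU_c = 3, MU_t = 8/(2√t).
MRS = 3 ÷ (8/(2√t)).
MRS depends only on t: 0.75·√t = 6 ⇒ √t = 6/0.75 = 8 ⇒ t = 64.

t = 64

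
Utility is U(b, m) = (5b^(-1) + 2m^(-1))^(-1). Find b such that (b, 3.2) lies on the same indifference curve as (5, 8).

b = 8

U depends on (b, m) only through S = 5b^(-1) + 2m^(-1), so equal utility means equal S. At (5, 8): S = 1.25.
With m = 3.2: 2·3.2^(-1) = 0.625, so 5b^(-1) = 1.25 − 0.625 = 0.625, i.e. b^(-1) = 0.125.
Hence b = 1/0.125 = 8.
Check: U(8, 3.2) = 0.8.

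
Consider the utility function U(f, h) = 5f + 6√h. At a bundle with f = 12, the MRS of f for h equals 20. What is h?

MU_f = 5, MU_h = 6/(2√h).
MRS = 5 ÷ (6/(2√h)).
MRS depends only on h: (5/3)·√h = 20 ⇒ √h = 20/(5/3) = 12 ⇒ h = 144.

h = 144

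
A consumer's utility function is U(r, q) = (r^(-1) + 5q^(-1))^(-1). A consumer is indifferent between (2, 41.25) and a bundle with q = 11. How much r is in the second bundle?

U depends on (r, q) only through S = r^(-1) + 5q^(-1), so equal utility means equal S. At (2, 41.25): S = 41/66.
With q = 11: 5·11^(-1) = 5/11, so r^(-1) = 41/66 − 5/11 = 1/6.
Hence r = 1/(1/6) = 6.
Check: U(6, 11) = 1.6098.

r = 6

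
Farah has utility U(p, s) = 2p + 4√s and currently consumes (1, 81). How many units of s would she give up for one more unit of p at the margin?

MU_p = 2, MU_s = 4/(2√s).
MRS = 2 ÷ (4/(2√s)).
At (1, 81): MRS = 9.
The indifference curve has slope −9 at this bundle.

MRS = 9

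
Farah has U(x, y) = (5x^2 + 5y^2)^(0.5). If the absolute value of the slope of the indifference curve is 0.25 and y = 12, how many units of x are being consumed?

For CES with ρ = 2, MRS = (y/x)^(-1).
Setting (12/x)^(-1) = 0.25 gives 12/x = 4 and x = 3.

x = 3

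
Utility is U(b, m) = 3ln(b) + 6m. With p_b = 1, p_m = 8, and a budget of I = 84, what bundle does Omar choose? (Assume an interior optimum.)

MU_b = 3/b, MU_m = 6.
MRS = 3/b ÷ 6.
Tangency: set MRS = p_b/p_m = 1/8 = 0.125.
MRS depends only on b: 0.5/b = 0.125 ⇒ b* = 0.5/0.125 = 4.
From the budget, 8·m = 84 − 1·4 = 80, so m* = 10.

b* = 4, m* = 10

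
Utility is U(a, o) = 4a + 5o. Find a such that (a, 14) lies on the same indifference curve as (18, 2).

U(18, 2) = 82.
Set U(a, 14) = 82 and solve.
4a + 5·14 = 82 ⇒ 4a = 12 ⇒ a = 3.
Check: U(3, 14) = 82.

a = 3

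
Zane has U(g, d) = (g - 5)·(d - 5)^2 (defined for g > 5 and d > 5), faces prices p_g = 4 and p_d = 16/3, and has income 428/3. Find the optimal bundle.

g* = 13, d* = 17

MU_g = (d−5)^2, MU_d = 2·(g−5)·(d−5).
MRS = (1/2)·(d−5)/(g−5).
Tangency: set MRS = p_g/p_d = 4/(16/3) = 0.75.
So (1/2)·(d − 5)/(g − 5) = 0.75, i.e. (d − 5) = 1.5·(g − 5).
Rewrite the budget in excess-of-subsistence terms: 4·(g − 5) + (16/3)·(d − 5) = 428/3 − 4·5 − (16/3)·5 = 96.
Substituting, 12·(g − 5) = 96, so g − 5 = 8 and g* = 13.
Then d − 5 = 1.5·8 = 12, so d* = 17.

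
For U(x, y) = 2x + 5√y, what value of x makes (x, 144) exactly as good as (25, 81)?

U(25, 81) = 95.
Set U(x, 144) = 95 and solve.
With y = 144: √144 = 12, so 2x = 95 − 5·12 = 35 and x = 17.5.
Check: U(17.5, 144) = 95.

x = 17.5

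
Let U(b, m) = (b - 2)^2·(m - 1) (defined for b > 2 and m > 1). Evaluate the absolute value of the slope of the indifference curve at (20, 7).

MRS = 2/3

MU_b = 2·(b−2)·(m−1), MU_m = (b−2)^2.
MRS = (2/1)·(m−1)/(b−2).
At (20, 7): MRS = 2/3.
The indifference curve has slope −2/3 at this bundle.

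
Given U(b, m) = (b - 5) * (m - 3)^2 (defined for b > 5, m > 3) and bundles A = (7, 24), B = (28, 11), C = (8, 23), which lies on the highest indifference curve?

Evaluate utility at each bundle:
U(A) = 882.
U(B) = 1472.
U(C) = 1200.
Highest utility is B, so B ≻ C ≻ A.

Bundle B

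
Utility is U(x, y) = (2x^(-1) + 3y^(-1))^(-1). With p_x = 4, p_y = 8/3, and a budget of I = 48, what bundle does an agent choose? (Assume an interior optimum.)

For CES with ρ = -1, MRS = (2/3)·(y/x)^2.
Tangency: set MRS = p_x/p_y = 4/(8/3) = 1.5.
So (y/x)^2 = 2.25; taking the square root, y/x = 1.5, i.e. y = 1.5·x.
Substitute into the budget 4·x + (8/3)·y = 48: 8·x = 48, so x* = 6 and y* = 1.5·6 = 9.

x* = 6, y* = 9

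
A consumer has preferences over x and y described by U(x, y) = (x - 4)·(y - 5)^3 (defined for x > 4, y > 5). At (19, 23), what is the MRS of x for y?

MRS = 0.4

MU_x = (y−5)^3, MU_y = 3·(x−4)·(y−5)^2.
MRS = (1/3)·(y−5)/(x−4).
At (19, 23): MRS = 0.4.
So at (19, 23) the consumer would give up 0.4 units of y for one more unit of x.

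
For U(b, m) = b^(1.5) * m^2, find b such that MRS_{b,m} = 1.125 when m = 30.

b = 20

MU_b = 1.5·√b·m^2 and MU_m = 2·b^(1.5)·m.
MRS = MU_b/MU_m = (0.75)·m/b.
Substitute m = 30: MRS = 22.5/b. Setting 22.5/b = 1.125 gives b = 22.5/1.125 = 20.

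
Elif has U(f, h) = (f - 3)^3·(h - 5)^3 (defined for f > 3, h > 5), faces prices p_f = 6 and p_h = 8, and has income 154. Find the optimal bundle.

f* = 11, h* = 11

MU_f = 3·(f−3)^2·(h−5)^3, MU_h = 3·(f−3)^3·(h−5)^2.
MRS = (h−5)/(f−3).
Tangency: set MRS = p_f/p_h = 6/8 = 0.75.
So (h − 5)/(f − 3) = 0.75, i.e. (h − 5) = 0.75·(f − 3).
Rewrite the budget in excess-of-subsistence terms: 6·(f − 3) + 8·(h − 5) = 154 − 6·3 − 8·5 = 96.
Substituting, 12·(f − 3) = 96, so f − 3 = 8 and f* = 11.
Then h − 5 = 0.75·8 = 6, so h* = 11.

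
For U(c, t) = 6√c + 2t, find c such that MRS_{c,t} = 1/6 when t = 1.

c = 81

MU_c = 6/(2√c), MU_t = 2.
MRS = 6/(2√c) ÷ 2.
MRS depends only on c: 1.5/√c = 1/6 ⇒ √c = 1.5/(1/6) = 9 ⇒ c = 81.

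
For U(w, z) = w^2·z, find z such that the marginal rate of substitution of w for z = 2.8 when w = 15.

MU_w = 2·w·z and MU_z = w^2.
MRS = MU_w/MU_z = (2/1)·z/w.
Substitute w = 15: MRS = z/7.5. Setting z/7.5 = 2.8 gives z = 2.8·7.5 = 21.

z = 21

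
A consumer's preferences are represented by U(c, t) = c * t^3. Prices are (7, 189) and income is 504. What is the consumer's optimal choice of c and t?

MU_c = t^3 and MU_t = 3·c·t^2.
MRS = MU_c/MU_t = (1/3)·t/c.
Tangency: set MRS = p_c/p_t = 7/189 = 1/27.
So (1/3)·t/c = 1/27, i.e. t = (1/9)·c.
Substitute into the budget 7·c + 189·t = 504: 28·c = 504, so c* = 18.
Then t* = (1/9)·18 = 2.

c* = 18, t* = 2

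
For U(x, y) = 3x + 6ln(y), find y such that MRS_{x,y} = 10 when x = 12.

MU_x = 3, MU_y = 6/y.
MRS = 3 ÷ (6/y).
MRS depends only on y: 0.5·y = 10 ⇒ y = 10/0.5 = 20.

y = 20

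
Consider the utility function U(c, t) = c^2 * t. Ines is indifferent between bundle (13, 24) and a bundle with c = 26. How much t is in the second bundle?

t = 6

U(13, 24) = 4056.
Set U(26, t) = 4056 and solve.
With c = 26: 26^2 = 676, so t = 4056/676 = 6.
Check: U(26, 6) = 4056.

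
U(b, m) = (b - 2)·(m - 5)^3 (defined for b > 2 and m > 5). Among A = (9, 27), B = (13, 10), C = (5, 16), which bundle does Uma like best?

Bundle A

Evaluate utility at each bundle:
U(A) = 74536.
U(B) = 1375.
U(C) = 3993.
Highest utility is A, so A ≻ C ≻ B.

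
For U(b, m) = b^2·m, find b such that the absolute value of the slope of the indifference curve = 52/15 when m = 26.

MU_b = 2·b·m and MU_m = b^2.
MRS = MU_b/MU_m = (2/1)·m/b.
Substitute m = 26: MRS = 52/b. Setting 52/b = 52/15 gives b = 52/(52/15) = 15.

b = 15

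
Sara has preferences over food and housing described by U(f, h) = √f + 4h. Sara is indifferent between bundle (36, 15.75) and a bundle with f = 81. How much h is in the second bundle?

h = 15

U(36, 15.75) = 69.
Set U(81, h) = 69 and solve.
With f = 81: √81 = 9, so 4h = 69 − 9 = 60 and h = 15.
Check: U(81, 15) = 69.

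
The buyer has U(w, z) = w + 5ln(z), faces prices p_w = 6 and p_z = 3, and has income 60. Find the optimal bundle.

w* = 5, z* = 10

MU_w = 1, MU_z = 5/z.
MRS = 1 ÷ (5/z).
Tangency: set MRS = p_w/p_z = 6/3 = 2.
MRS depends only on z: 0.2·z = 2 ⇒ z* = 2/0.2 = 10.
From the budget, 6·w = 60 − 3·10 = 30, so w* = 5.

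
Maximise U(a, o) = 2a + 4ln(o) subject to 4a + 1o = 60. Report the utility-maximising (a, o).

a* = 13, o* = 8

MU_a = 2, MU_o = 4/o.
MRS = 2 ÷ (4/o).
Tangency: set MRS = p_a/p_o = 4/1 = 4.
MRS depends only on o: 0.5·o = 4 ⇒ o* = 4/0.5 = 8.
From the budget, 4·a = 60 − 1·8 = 52, so a* = 13.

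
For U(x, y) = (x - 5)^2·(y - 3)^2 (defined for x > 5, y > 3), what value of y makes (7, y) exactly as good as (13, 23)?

y = 83

U(13, 23) = 25600.
Set U(7, y) = 25600 and solve.
With x = 7: (7 − 5)^2 = 4, so (y − 3)^2 = 25600/4 = 6400.
Taking the square root (with y > 3): y − 3 = 80, so y = 83.
Check: U(7, 83) = 25600.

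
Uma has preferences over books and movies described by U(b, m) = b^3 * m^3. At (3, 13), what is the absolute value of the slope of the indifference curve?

MRS = 13/3

MU_b = 3·b^2·m^3 and MU_m = 3·b^3·m^2.
MRS = MU_b/MU_m = m/b.
At (3, 13): MRS = 13/3.
That is, one extra unit of b is worth 13/3 units of m at the margin.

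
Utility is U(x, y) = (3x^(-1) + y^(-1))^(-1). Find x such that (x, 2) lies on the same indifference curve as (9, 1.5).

U depends on (x, y) only through S = 3x^(-1) + y^(-1), so equal utility means equal S. At (9, 1.5): S = 1.
With y = 2: 2^(-1) = 0.5, so 3x^(-1) = 1 − 0.5 = 0.5, i.e. x^(-1) = 1/6.
Hence x = 1/(1/6) = 6.
Check: U(6, 2) = 1.

x = 6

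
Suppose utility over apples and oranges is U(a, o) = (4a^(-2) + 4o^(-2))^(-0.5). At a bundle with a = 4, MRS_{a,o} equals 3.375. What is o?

For CES with ρ = -2, MRS = (o/a)^3.
Setting (o/4)^3 = 3.375 gives o/4 = 1.5 and o = 6.

o = 6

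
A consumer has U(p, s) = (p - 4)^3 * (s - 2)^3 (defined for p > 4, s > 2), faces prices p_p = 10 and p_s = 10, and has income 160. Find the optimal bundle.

p* = 9, s* = 7

MU_p = 3·(p−4)^2·(s−2)^3, MU_s = 3·(p−4)^3·(s−2)^2.
MRS = (s−2)/(p−4).
Tangency: set MRS = p_p/p_s = 10/10 = 1.
So (s − 2)/(p − 4) = 1, i.e. (s − 2) = (p − 4).
Rewrite the budget in excess-of-subsistence terms: 10·(p − 4) + 10·(s − 2) = 160 − 10·4 − 10·2 = 100.
Substituting, 20·(p − 4) = 100, so p − 4 = 5 and p* = 9.
Then s − 2 = 5, so s* = 7.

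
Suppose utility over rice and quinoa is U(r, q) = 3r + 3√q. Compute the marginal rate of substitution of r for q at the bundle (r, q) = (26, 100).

MRS = 20

MU_r = 3, MU_q = 3/(2√q).
MRS = 3 ÷ (3/(2√q)).
At (26, 100): MRS = 20.
So at (26, 100) the consumer would give up 20 units of q for one more unit of r.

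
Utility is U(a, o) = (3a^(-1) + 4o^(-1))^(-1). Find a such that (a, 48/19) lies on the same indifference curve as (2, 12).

a = 12

U depends on (a, o) only through S = 3a^(-1) + 4o^(-1), so equal utility means equal S. At (2, 12): S = 11/6.
With o = 48/19: 4·(48/19)^(-1) = 19/12, so 3a^(-1) = 11/6 − 19/12 = 0.25, i.e. a^(-1) = 1/12.
Hence a = 1/(1/12) = 12.
Check: U(12, 48/19) = 0.5455.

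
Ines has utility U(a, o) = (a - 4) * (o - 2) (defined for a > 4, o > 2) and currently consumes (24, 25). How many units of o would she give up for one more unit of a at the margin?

MRS = 1.15

MU_a = (o−2), MU_o = (a−4).
MRS = (o−2)/(a−4).
At (24, 25): MRS = 1.15.
So at (24, 25) the consumer would give up 1.15 units of o for one more unit of a.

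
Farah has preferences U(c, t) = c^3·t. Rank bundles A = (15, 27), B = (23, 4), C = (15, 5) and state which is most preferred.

Bundle A

Evaluate utility at each bundle:
U(A) = 91125.
U(B) = 48668.
U(C) = 16875.
Highest utility is A, so A ≻ B ≻ C.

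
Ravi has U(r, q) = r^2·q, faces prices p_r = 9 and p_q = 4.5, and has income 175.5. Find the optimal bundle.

MU_r = 2·r·q and MU_q = r^2.
MRS = MU_r/MU_q = (2/1)·q/r.
Tangency: set MRS = p_r/p_q = 9/4.5 = 2.
So (2/1)·q/r = 2, i.e. q = r.
Substitute into the budget 9·r + 4.5·q = 175.5: 13.5·r = 175.5, so r* = 13.
Then q* = 13.

r* = 13, q* = 13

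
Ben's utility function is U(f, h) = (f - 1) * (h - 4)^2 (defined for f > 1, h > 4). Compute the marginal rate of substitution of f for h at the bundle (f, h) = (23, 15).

MRS = 0.25

MU_f = (h−4)^2, MU_h = 2·(f−1)·(h−4).
MRS = (1/2)·(h−4)/(f−1).
At (23, 15): MRS = 0.25.
So at (23, 15) the consumer would give up 0.25 units of h for one more unit of f.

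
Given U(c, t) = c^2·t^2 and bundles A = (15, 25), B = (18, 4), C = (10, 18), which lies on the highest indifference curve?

Bundle A

Evaluate utility at each bundle:
U(A) = 140625.
U(B) = 5184.
U(C) = 32400.
Highest utility is A, so A ≻ C ≻ B.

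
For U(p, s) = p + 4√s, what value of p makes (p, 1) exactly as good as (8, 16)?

U(8, 16) = 24.
Set U(p, 1) = 24 and solve.
With s = 1: √1 = 1, so p = 24 − 4·1 = 20.
Check: U(20, 1) = 24.

p = 20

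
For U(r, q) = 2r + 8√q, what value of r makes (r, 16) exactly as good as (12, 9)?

U(12, 9) = 48.
Set U(r, 16) = 48 and solve.
With q = 16: √16 = 4, so 2r = 48 − 8·4 = 16 and r = 8.
Check: U(8, 16) = 48.

r = 8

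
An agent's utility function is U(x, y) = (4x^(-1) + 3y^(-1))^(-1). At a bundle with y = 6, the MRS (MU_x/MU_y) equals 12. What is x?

For CES with ρ = -1, MRS = (4/3)·(y/x)^2.
Setting (4/3)·(6/x)^2 = 12 gives (6/x)^2 = 9, so 6/x = 3 and x = 2.

x = 2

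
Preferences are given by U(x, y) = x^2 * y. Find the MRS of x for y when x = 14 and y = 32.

MRS = 32/7

MU_x = 2·x·y and MU_y = x^2.
MRS = MU_x/MU_y = (2/1)·y/x.
At (14, 32): MRS = 32/7.
That is, one extra unit of x is worth 32/7 units of y at the margin.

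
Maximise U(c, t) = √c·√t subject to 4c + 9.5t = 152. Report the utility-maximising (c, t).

MU_c = 0.5·c^(-0.5)·√t and MU_t = 0.5·√c·t^(-0.5).
MRS = MU_c/MU_t = t/c.
Tangency: set MRS = p_c/p_t = 4/9.5 = 8/19.
So t/c = 8/19, i.e. t = (8/19)·c.
Substitute into the budget 4·c + 9.5·t = 152: 8·c = 152, so c* = 19.
Then t* = (8/19)·19 = 8.

c* = 19, t* = 8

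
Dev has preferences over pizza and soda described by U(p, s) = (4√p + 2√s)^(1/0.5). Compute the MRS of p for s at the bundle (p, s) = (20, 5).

MRS = 1

For CES with ρ = 0.5, MRS = (4/2)·√(s/p).
At (20, 5): MRS = 1.
The indifference curve has slope −1 at this bundle.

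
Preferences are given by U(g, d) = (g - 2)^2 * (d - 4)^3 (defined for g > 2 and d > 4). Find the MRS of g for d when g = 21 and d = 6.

MU_g = 2·(g−2)·(d−4)^3, MU_d = 3·(g−2)^2·(d−4)^2.
MRS = (2/3)·(d−4)/(g−2).
At (21, 6): MRS = 4/57.
That is, one extra unit of g is worth 4/57 units of d at the margin.

MRS = 4/57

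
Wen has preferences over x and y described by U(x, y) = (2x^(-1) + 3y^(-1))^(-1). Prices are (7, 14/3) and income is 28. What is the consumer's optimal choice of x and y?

x* = 2, y* = 3

For CES with ρ = -1, MRS = (2/3)·(y/x)^2.
Tangency: set MRS = p_x/p_y = 7/(14/3) = 1.5.
So (y/x)^2 = 2.25; taking the square root, y/x = 1.5, i.e. y = 1.5·x.
Substitute into the budget 7·x + (14/3)·y = 28: 14·x = 28, so x* = 2 and y* = 1.5·2 = 3.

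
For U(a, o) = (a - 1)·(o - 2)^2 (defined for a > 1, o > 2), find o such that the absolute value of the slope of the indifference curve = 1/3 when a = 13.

MU_a = (o−2)^2, MU_o = 2·(a−1)·(o−2).
MRS = (1/2)·(o−2)/(a−1).
Substitute a = 13: MRS = (o − 2)/24. Setting this equal to 1/3 gives o − 2 = (1/3)·24 = 8, so o = 10.

o = 10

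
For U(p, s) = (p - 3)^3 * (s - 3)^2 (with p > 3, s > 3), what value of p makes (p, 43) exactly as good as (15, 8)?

p = 6

U(15, 8) = 43200.
Set U(p, 43) = 43200 and solve.
With s = 43: (43 − 3)^2 = 1600, so (p − 3)^3 = 43200/1600 = 27.
Taking the cube root (with p > 3): p − 3 = 3, so p = 6.
Check: U(6, 43) = 43200.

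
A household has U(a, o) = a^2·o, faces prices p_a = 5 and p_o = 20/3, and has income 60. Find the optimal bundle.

MU_a = 2·a·o and MU_o = a^2.
MRS = MU_a/MU_o = (2/1)·o/a.
Tangency: set MRS = p_a/p_o = 5/(20/3) = 0.75.
So (2/1)·o/a = 0.75, i.e. o = 0.375·a.
Substitute into the budget 5·a + (20/3)·o = 60: 7.5·a = 60, so a* = 8.
Then o* = 0.375·8 = 3.

a* = 8, o* = 3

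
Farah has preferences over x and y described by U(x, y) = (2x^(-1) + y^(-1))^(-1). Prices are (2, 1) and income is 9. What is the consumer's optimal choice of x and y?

x* = 3, y* = 3

For CES with ρ = -1, MRS = (2/1)·(y/x)^2.
Tangency: set MRS = p_x/p_y = 2/1 = 2.
So (y/x)^2 = 1; taking the square root, y/x = 1, i.e. y = x.
Substitute into the budget 2·x + 1·y = 9: 3·x = 9, so x* = 3 and y* = 3.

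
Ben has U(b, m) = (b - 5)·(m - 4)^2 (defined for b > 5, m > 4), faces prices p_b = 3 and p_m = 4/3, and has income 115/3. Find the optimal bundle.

MU_b = (m−4)^2, MU_m = 2·(b−5)·(m−4).
MRS = (1/2)·(m−4)/(b−5).
Tangency: set MRS = p_b/p_m = 3/(4/3) = 2.25.
So (1/2)·(m − 4)/(b − 5) = 2.25, i.e. (m − 4) = 4.5·(b − 5).
Rewrite the budget in excess-of-subsistence terms: 3·(b − 5) + (4/3)·(m − 4) = 115/3 − 3·5 − (4/3)·4 = 18.
Substituting, 9·(b − 5) = 18, so b − 5 = 2 and b* = 7.
Then m − 4 = 4.5·2 = 9, so m* = 13.

b* = 7, m* = 13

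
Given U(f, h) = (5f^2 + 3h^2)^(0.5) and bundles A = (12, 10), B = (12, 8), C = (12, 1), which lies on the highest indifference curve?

Evaluate utility at each bundle:
U(A) = 31.937.
U(B) = 30.199.
U(C) = 26.889.
Highest utility is A, so A ≻ B ≻ C.

Bundle A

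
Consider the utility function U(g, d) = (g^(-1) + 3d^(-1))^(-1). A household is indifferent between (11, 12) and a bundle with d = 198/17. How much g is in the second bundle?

g = 12

U depends on (g, d) only through S = g^(-1) + 3d^(-1), so equal utility means equal S. At (11, 12): S = 15/44.
With d = 198/17: 3·(198/17)^(-1) = 17/66, so g^(-1) = 15/44 − 17/66 = 1/12.
Hence g = 1/(1/12) = 12.
Check: U(12, 198/17) = 2.9333.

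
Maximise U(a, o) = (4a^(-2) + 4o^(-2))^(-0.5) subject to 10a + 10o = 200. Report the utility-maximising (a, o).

For CES with ρ = -2, MRS = (o/a)^3.
Tangency: set MRS = p_a/p_o = 10/10 = 1.
So (o/a)^3 = 1; taking the cube root, o/a = 1, i.e. o = a.
Substitute into the budget 10·a + 10·o = 200: 20·a = 200, so a* = 10 and o* = 10.

a* = 10, o* = 10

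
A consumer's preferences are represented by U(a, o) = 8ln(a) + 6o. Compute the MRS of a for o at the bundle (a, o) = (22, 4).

MRS = 2/33

MU_a = 8/a, MU_o = 6.
MRS = 8/a ÷ 6.
At (22, 4): MRS = 2/33.
The indifference curve has slope −2/33 at this bundle.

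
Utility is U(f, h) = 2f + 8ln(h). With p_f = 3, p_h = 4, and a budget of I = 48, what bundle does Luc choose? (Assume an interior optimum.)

f* = 12, h* = 3

MU_f = 2, MU_h = 8/h.
MRS = 2 ÷ (8/h).
Tangency: set MRS = p_f/p_h = 3/4 = 0.75.
MRS depends only on h: 0.25·h = 0.75 ⇒ h* = 0.75/0.25 = 3.
From the budget, 3·f = 48 − 4·3 = 36, so f* = 12.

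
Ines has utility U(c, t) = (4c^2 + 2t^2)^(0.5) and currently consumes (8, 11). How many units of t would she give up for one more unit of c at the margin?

For CES with ρ = 2, MRS = (4/2)·(t/c)^(-1).
At (8, 11): MRS = 16/11.
The indifference curve has slope −16/11 at this bundle.

MRS = 16/11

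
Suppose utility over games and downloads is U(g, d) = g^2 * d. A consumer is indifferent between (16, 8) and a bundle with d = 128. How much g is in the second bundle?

U(16, 8) = 2048.
Set U(g, 128) = 2048 and solve.
With d = 128: g^2 = 2048/128 = 16; taking the square root, g = 4.
Check: U(4, 128) = 2048.

g = 4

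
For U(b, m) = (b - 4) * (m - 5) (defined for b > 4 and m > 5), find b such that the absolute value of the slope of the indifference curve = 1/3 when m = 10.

b = 19

MU_b = (m−5), MU_m = (b−4).
MRS = (m−5)/(b−4).
Substitute m = 10: MRS = 5/(b − 4). Setting this equal to 1/3 gives b − 4 = 5/(1/3) = 15, so b = 19.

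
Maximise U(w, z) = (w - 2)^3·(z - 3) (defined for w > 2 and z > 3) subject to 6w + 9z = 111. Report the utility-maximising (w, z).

MU_w = 3·(w−2)^2·(z−3), MU_z = (w−2)^3.
MRS = (3/1)·(z−3)/(w−2).
Tangency: set MRS = p_w/p_z = 6/9 = 2/3.
So (3/1)·(z − 3)/(w − 2) = 2/3, i.e. (z − 3) = (2/9)·(w − 2).
Rewrite the budget in excess-of-subsistence terms: 6·(w − 2) + 9·(z − 3) = 111 − 6·2 − 9·3 = 72.
Substituting, 8·(w − 2) = 72, so w − 2 = 9 and w* = 11.
Then z − 3 = (2/9)·9 = 2, so z* = 5.

w* = 11, z* = 5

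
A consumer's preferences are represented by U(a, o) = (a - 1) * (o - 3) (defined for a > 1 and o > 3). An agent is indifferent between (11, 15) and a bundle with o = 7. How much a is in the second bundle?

U(11, 15) = 120.
Set U(a, 7) = 120 and solve.
With o = 7: (7 − 3) = 4, so (a − 1) = 120/4 = 30.
So a = 1 + 30 = 31.
Check: U(31, 7) = 120.

a = 31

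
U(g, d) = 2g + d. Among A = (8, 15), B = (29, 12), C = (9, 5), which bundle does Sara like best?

Evaluate utility at each bundle:
U(A) = 31.
U(B) = 70.
U(C) = 23.
Highest utility is B, so B ≻ A ≻ C.

Bundle B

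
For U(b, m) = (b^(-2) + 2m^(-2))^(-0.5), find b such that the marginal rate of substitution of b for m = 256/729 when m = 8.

For CES with ρ = -2, MRS = (1/2)·(m/b)^3.
Setting (1/2)·(8/b)^3 = 256/729 gives (8/b)^3 = 512/729, so 8/b = 8/9 and b = 9.

b = 9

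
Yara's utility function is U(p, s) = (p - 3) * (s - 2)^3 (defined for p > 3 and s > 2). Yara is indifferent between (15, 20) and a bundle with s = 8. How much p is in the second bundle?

p = 327

U(15, 20) = 69984.
Set U(p, 8) = 69984 and solve.
With s = 8: (8 − 2)^3 = 216, so (p − 3) = 69984/216 = 324.
So p = 3 + 324 = 327.
Check: U(327, 8) = 69984.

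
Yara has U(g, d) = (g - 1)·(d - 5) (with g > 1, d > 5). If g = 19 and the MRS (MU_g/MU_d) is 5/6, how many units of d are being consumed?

d = 20

MU_g = (d−5), MU_d = (g−1).
MRS = (d−5)/(g−1).
Substitute g = 19: MRS = (d − 5)/18. Setting this equal to 5/6 gives d − 5 = (5/6)·18 = 15, so d = 20.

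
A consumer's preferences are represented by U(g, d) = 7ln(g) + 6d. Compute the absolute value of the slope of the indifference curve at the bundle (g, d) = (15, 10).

MRS = 7/90

MU_g = 7/g, MU_d = 6.
MRS = 7/g ÷ 6.
At (15, 10): MRS = 7/90.
That is, one extra unit of g is worth 7/90 units of d at the margin.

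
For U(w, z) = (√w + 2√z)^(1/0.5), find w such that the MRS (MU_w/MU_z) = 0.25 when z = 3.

w = 12

For CES with ρ = 0.5, MRS = (1/2)·√(z/w).
Setting (1/2)·√(3/w) = 0.25 gives √(3/w) = 0.5, so 3/w = 0.25 and w = 12.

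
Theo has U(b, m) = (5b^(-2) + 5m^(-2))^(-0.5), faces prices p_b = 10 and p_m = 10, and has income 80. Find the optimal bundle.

For CES with ρ = -2, MRS = (m/b)^3.
Tangency: set MRS = p_b/p_m = 10/10 = 1.
So (m/b)^3 = 1; taking the cube root, m/b = 1, i.e. m = b.
Substitute into the budget 10·b + 10·m = 80: 20·b = 80, so b* = 4 and m* = 4.

b* = 4, m* = 4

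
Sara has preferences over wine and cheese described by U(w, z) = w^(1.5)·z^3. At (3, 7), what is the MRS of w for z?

MRS = 7/6

MU_w = 1.5·√w·z^3 and MU_z = 3·w^(1.5)·z^2.
MRS = MU_w/MU_z = (0.5)·z/w.
At (3, 7): MRS = 7/6.
The indifference curve has slope −7/6 at this bundle.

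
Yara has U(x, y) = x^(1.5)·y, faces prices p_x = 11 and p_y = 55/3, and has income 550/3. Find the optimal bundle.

x* = 10, y* = 4

MU_x = 1.5·√x·y and MU_y = x^(1.5).
MRS = MU_x/MU_y = (1.5)·y/x.
Tangency: set MRS = p_x/p_y = 11/(55/3) = 0.6.
So (1.5)·y/x = 0.6, i.e. y = 0.4·x.
Substitute into the budget 11·x + (55/3)·y = 550/3: (55/3)·x = 550/3, so x* = 10.
Then y* = 0.4·10 = 4.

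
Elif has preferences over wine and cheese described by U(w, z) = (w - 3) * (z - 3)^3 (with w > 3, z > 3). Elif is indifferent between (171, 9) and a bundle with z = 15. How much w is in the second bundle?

w = 24

U(171, 9) = 36288.
Set U(w, 15) = 36288 and solve.
With z = 15: (15 − 3)^3 = 1728, so (w − 3) = 36288/1728 = 21.
So w = 3 + 21 = 24.
Check: U(24, 15) = 36288.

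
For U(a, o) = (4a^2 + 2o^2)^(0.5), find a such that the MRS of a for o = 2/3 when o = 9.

For CES with ρ = 2, MRS = (4/2)·(o/a)^(-1).
Setting (4/2)·(9/a)^(-1) = 2/3 gives (9/a)^(-1) = 1/3, so 9/a = 3 and a = 3.

a = 3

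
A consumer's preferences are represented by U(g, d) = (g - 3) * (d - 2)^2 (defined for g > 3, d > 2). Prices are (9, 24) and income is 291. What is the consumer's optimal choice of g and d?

g* = 11, d* = 8

MU_g = (d−2)^2, MU_d = 2·(g−3)·(d−2).
MRS = (1/2)·(d−2)/(g−3).
Tangency: set MRS = p_g/p_d = 9/24 = 0.375.
So (1/2)·(d − 2)/(g − 3) = 0.375, i.e. (d − 2) = 0.75·(g − 3).
Rewrite the budget in excess-of-subsistence terms: 9·(g − 3) + 24·(d − 2) = 291 − 9·3 − 24·2 = 216.
Substituting, 27·(g − 3) = 216, so g − 3 = 8 and g* = 11.
Then d − 2 = 0.75·8 = 6, so d* = 8.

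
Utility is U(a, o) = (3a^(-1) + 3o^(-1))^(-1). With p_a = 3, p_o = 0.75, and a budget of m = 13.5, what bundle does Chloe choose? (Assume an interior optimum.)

For CES with ρ = -1, MRS = (o/a)^2.
Tangency: set MRS = p_a/p_o = 3/0.75 = 4.
So (o/a)^2 = 4; taking the square root, o/a = 2, i.e. o = 2·a.
Substitute into the budget 3·a + 0.75·o = 13.5: 4.5·a = 13.5, so a* = 3 and o* = 2·3 = 6.

a* = 3, o* = 6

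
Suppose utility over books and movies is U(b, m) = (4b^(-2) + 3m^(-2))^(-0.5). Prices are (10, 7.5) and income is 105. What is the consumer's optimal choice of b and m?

For CES with ρ = -2, MRS = (4/3)·(m/b)^3.
Tangency: set MRS = p_b/p_m = 10/7.5 = 4/3.
So (m/b)^3 = 1; taking the cube root, m/b = 1, i.e. m = b.
Substitute into the budget 10·b + 7.5·m = 105: 17.5·b = 105, so b* = 6 and m* = 6.

b* = 6, m* = 6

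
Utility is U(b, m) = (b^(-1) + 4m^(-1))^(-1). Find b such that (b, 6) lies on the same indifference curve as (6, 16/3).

U depends on (b, m) only through S = b^(-1) + 4m^(-1), so equal utility means equal S. At (6, 16/3): S = 11/12.
With m = 6: 4·6^(-1) = 2/3, so b^(-1) = 11/12 − 2/3 = 0.25.
Hence b = 1/0.25 = 4.
Check: U(4, 6) = 1.0909.

b = 4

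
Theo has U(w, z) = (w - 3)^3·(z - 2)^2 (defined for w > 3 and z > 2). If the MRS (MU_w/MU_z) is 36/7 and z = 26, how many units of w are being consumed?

MU_w = 3·(w−3)^2·(z−2)^2, MU_z = 2·(w−3)^3·(z−2).
MRS = (3/2)·(z−2)/(w−3).
Substitute z = 26: MRS = 36/(w − 3). Setting this equal to 36/7 gives w − 3 = 36/(36/7) = 7, so w = 10.

w = 10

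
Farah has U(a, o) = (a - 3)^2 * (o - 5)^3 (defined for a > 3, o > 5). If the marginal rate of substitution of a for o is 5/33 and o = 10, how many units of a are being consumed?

a = 25

MU_a = 2·(a−3)·(o−5)^3, MU_o = 3·(a−3)^2·(o−5)^2.
MRS = (2/3)·(o−5)/(a−3).
Substitute o = 10: MRS = (10/3)/(a − 3). Setting this equal to 5/33 gives a − 3 = (10/3)/(5/33) = 22, so a = 25.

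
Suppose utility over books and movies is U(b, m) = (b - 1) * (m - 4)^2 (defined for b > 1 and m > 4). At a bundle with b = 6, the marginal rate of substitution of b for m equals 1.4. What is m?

MU_b = (m−4)^2, MU_m = 2·(b−1)·(m−4).
MRS = (1/2)·(m−4)/(b−1).
Substitute b = 6: MRS = (m − 4)/10. Setting this equal to 1.4 gives m − 4 = 1.4·10 = 14, so m = 18.

m = 18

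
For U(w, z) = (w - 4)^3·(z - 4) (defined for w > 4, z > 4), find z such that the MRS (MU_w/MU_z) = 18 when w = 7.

MU_w = 3·(w−4)^2·(z−4), MU_z = (w−4)^3.
MRS = (3/1)·(z−4)/(w−4).
Substitute w = 7: MRS = (z − 4)/1. Setting this equal to 18 gives z − 4 = 18·1 = 18, so z = 22.

z = 22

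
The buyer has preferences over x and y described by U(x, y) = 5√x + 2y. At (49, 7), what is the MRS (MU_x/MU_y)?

MRS = 5/28

MU_x = 5/(2√x), MU_y = 2.
MRS = 5/(2√x) ÷ 2.
At (49, 7): MRS = 5/28.
The indifference curve has slope −5/28 at this bundle.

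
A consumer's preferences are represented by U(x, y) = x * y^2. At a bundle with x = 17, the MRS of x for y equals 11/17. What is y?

MU_x = y^2 and MU_y = 2·x·y.
MRS = MU_x/MU_y = (1/2)·y/x.
Substitute x = 17: MRS = y/34. Setting y/34 = 11/17 gives y = (11/17)·34 = 22.

y = 22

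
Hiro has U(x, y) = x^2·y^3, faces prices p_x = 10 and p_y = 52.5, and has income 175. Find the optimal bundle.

MU_x = 2·x·y^3 and MU_y = 3·x^2·y^2.
MRS = MU_x/MU_y = (2/3)·y/x.
Tangency: set MRS = p_x/p_y = 10/52.5 = 4/21.
So (2/3)·y/x = 4/21, i.e. y = (2/7)·x.
Substitute into the budget 10·x + 52.5·y = 175: 25·x = 175, so x* = 7.
Then y* = (2/7)·7 = 2.

x* = 7, y* = 2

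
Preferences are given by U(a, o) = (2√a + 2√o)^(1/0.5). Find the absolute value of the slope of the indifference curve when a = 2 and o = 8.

For CES with ρ = 0.5, MRS = √(o/a).
At (2, 8): MRS = 2.
So at (2, 8) the consumer would give up 2 units of o for one more unit of a.

MRS = 2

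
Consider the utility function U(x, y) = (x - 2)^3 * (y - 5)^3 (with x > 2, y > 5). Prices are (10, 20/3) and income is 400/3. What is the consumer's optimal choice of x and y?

x* = 6, y* = 11

MU_x = 3·(x−2)^2·(y−5)^3, MU_y = 3·(x−2)^3·(y−5)^2.
MRS = (y−5)/(x−2).
Tangency: set MRS = p_x/p_y = 10/(20/3) = 1.5.
So (y − 5)/(x − 2) = 1.5, i.e. (y − 5) = 1.5·(x − 2).
Rewrite the budget in excess-of-subsistence terms: 10·(x − 2) + (20/3)·(y − 5) = 400/3 − 10·2 − (20/3)·5 = 80.
Substituting, 20·(x − 2) = 80, so x − 2 = 4 and x* = 6.
Then y − 5 = 1.5·4 = 6, so y* = 11.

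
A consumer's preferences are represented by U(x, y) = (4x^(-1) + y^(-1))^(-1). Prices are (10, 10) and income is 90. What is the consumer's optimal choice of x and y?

For CES with ρ = -1, MRS = (4/1)·(y/x)^2.
Tangency: set MRS = p_x/p_y = 10/10 = 1.
So (y/x)^2 = 0.25; taking the square root, y/x = 0.5, i.e. y = 0.5·x.
Substitute into the budget 10·x + 10·y = 90: 15·x = 90, so x* = 6 and y* = 0.5·6 = 3.

x* = 6, y* = 3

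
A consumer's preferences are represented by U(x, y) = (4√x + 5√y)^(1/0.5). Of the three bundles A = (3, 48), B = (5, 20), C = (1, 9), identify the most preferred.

Bundle A

Evaluate utility at each bundle:
U(A) = 1728.000.
U(B) = 980.000.
U(C) = 361.000.
Highest utility is A, so A ≻ B ≻ C.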